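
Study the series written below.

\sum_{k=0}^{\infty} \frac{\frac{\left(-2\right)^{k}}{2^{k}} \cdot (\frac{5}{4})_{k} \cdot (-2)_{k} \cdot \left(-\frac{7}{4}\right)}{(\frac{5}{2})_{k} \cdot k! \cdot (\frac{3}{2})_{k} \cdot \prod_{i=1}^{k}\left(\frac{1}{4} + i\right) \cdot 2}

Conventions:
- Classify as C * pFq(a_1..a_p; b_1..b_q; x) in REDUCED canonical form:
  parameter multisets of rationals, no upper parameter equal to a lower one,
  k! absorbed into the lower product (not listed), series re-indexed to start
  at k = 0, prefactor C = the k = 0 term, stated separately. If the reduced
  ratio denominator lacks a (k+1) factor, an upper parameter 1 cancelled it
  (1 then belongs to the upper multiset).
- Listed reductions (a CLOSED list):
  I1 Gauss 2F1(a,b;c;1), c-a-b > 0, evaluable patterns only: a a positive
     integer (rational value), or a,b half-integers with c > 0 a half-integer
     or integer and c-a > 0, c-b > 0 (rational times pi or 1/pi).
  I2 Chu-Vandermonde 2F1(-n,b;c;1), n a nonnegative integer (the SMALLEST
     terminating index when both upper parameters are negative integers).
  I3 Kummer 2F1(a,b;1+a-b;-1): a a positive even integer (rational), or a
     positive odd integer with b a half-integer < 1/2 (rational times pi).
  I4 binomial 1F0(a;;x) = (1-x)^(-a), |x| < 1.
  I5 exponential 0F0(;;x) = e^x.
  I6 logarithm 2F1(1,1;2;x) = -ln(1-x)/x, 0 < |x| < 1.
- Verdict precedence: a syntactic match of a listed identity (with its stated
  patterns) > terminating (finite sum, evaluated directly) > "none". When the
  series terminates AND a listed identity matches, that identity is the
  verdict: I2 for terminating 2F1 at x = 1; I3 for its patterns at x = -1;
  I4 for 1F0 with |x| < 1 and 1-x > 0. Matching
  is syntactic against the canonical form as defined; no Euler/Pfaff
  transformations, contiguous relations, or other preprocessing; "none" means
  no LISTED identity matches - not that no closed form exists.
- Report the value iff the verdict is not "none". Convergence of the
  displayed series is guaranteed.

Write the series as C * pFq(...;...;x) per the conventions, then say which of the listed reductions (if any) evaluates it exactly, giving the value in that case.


With C = -\frac{7}{8}: the canonical form is 1F2(-2; \frac{3}{2}, \frac{5}{2}; -1). Verdict: terminating (-2 upstairs). 3 nonzero terms in all; added directly. Its exact value is -\frac{821}{600}.

Structural cue: with t_0 = -\frac{7}{8}, the constant factors (prefactor -7/8) combine into one prefactor.
Ratio: r(k) = -1 * (k-2) / [(k+\frac{3}{2}) (k+\frac{5}{2}) (k+1)] - rational in k. x = -1; t_0 = -\frac{7}{8}; negate the roots.


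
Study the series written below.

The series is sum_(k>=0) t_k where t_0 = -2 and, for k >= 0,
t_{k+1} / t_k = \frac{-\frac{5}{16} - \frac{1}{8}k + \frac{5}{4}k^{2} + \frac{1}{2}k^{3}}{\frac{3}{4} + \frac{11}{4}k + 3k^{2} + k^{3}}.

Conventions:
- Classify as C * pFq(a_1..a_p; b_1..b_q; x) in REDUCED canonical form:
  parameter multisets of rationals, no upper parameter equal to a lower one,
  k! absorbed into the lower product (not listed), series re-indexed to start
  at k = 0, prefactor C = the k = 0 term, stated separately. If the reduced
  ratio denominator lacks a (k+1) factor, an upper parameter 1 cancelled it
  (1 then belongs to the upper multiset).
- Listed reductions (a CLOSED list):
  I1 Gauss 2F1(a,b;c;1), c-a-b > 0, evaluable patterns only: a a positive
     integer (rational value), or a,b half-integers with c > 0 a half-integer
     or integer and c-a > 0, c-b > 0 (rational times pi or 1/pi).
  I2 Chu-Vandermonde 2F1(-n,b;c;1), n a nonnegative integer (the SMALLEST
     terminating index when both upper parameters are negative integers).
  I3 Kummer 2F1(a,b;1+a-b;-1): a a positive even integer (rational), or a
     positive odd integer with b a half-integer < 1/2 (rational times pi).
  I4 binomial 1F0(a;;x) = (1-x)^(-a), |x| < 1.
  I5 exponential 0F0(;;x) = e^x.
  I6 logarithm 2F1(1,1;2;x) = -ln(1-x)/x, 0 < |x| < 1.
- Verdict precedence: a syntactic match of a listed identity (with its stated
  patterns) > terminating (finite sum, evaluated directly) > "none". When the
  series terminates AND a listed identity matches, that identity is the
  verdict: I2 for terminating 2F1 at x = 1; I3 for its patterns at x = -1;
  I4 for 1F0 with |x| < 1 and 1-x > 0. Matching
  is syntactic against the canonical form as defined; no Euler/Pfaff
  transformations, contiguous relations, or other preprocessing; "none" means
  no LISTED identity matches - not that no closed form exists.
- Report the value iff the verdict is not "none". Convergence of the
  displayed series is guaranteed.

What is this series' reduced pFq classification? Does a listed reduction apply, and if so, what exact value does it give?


x = \frac{1}{2} here; the reduced form reads 2F1, upper {-\frac{1}{2}, \frac{5}{2}}, lower {\frac{3}{2}}, C = -2. Verdict: no listed reduction: x = \frac{1}{2} and upper {-\frac{1}{2}, \frac{5}{2}} fail every I1-I6 pattern.

First insight: x = \frac{1}{2} and roots of the ratio polynomials (C = -2) are the negated parameters.
Term ratio: r(k) = \frac{1}{2} * (k-\frac{1}{2}) (k+\frac{5}{2}) / [(k+\frac{3}{2}) (k+1)] - poly over poly, x = \frac{1}{2} from leading terms; C = -2 at k = 0.


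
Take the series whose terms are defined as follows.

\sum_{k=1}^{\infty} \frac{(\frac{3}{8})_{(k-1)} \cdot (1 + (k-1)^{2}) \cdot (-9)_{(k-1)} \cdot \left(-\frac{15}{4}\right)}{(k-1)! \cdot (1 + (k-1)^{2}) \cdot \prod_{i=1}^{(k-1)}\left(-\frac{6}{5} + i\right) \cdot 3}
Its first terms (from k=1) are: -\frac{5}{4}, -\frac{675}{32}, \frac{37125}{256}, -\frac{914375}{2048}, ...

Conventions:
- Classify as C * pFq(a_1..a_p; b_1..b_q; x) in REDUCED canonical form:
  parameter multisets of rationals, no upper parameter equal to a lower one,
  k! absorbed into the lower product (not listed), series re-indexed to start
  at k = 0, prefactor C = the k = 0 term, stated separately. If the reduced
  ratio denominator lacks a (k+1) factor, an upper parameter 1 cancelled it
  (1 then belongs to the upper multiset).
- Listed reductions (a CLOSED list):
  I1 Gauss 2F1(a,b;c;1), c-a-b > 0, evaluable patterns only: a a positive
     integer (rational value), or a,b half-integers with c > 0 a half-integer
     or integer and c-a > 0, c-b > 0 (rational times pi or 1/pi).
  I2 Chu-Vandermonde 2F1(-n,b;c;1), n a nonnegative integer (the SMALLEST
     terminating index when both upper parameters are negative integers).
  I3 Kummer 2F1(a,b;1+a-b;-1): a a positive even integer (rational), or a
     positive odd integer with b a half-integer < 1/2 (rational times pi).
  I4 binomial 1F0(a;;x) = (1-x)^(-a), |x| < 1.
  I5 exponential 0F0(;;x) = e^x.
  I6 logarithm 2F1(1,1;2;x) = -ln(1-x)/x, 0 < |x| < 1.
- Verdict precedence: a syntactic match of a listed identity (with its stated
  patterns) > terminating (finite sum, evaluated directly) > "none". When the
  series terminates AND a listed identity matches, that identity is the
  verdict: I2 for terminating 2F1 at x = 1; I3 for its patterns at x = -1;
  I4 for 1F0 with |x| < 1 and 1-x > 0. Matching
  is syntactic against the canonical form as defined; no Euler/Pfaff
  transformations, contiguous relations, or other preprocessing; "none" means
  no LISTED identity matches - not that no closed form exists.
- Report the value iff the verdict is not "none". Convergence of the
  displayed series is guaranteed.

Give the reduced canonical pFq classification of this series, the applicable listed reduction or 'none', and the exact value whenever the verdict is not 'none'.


Reduced: x = 1, 2F1, upper = {-9, \frac{3}{8}}, lower = {-\frac{1}{5}}, C = -\frac{5}{4}. Verdict: this is the Chu-Vandermonde identity I2 (terminating 2F1 at x = 1 with n = 9, b = 3/8, c = -\frac{1}{5}). Value: -\frac{23705597733015}{25907242729472}.

The tell: t_0 being -\frac{5}{4}, the constant factors (C = -5/4, x = 1) combine into one prefactor.
Term ratio: r(k) = 1 * (k-9) (k+\frac{3}{8}) / [(k-\frac{1}{5}) (k+1)] - poly over poly, x = 1 from leading terms; C = -\frac{5}{4} at k = 0.


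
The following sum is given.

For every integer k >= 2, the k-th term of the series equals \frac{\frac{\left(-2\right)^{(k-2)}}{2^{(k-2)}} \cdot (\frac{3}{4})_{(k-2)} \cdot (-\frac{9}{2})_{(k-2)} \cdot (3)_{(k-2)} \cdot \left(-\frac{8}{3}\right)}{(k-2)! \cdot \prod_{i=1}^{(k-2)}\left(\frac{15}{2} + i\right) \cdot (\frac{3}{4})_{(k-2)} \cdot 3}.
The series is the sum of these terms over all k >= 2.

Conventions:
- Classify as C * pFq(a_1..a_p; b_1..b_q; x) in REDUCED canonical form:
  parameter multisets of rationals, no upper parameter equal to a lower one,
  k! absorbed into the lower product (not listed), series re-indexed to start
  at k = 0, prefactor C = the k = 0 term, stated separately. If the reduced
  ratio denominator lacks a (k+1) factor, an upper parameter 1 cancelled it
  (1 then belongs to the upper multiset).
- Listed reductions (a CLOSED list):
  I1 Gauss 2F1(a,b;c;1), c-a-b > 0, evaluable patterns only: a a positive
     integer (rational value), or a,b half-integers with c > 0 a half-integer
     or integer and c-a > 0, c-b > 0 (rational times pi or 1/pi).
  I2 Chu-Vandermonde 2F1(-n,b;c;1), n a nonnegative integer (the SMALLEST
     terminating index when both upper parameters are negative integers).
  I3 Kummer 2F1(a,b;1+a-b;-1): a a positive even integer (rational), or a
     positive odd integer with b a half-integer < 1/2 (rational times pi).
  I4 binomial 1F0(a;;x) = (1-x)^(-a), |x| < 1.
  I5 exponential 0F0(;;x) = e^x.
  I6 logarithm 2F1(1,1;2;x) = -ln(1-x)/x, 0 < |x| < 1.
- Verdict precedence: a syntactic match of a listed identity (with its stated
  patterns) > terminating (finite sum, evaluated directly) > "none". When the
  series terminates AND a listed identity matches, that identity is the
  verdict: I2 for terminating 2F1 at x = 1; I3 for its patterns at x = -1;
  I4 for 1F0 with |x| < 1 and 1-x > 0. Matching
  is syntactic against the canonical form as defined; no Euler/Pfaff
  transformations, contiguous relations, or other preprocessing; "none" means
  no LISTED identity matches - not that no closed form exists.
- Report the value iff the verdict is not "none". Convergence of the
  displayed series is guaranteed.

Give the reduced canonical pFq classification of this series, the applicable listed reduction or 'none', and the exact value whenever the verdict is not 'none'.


Structural cue: t_0 being -\frac{8}{9}, the lower running product (prefactor -8/9) is a rising factorial.
Step ratio: r(k) = -1 * (k-\frac{9}{2}) (k+3) / [(k+\frac{17}{2}) (k+1)] - rational; roots negated = parameters, x = -1, C = -\frac{8}{9}.

The series (x = -1) is 2F1: upper {-\frac{9}{2}, 3}, lower {\frac{17}{2}}, prefactor -\frac{8}{9}. Verdict at x = -1: Kummer's theorem (I3) matches (x = -1; c = \frac{17}{2} equals 1+a-b for upper {-\frac{9}{2}, 3}: listed pattern). Sum: \left(-\frac{5005}{4096}\right) \cdot \pi.


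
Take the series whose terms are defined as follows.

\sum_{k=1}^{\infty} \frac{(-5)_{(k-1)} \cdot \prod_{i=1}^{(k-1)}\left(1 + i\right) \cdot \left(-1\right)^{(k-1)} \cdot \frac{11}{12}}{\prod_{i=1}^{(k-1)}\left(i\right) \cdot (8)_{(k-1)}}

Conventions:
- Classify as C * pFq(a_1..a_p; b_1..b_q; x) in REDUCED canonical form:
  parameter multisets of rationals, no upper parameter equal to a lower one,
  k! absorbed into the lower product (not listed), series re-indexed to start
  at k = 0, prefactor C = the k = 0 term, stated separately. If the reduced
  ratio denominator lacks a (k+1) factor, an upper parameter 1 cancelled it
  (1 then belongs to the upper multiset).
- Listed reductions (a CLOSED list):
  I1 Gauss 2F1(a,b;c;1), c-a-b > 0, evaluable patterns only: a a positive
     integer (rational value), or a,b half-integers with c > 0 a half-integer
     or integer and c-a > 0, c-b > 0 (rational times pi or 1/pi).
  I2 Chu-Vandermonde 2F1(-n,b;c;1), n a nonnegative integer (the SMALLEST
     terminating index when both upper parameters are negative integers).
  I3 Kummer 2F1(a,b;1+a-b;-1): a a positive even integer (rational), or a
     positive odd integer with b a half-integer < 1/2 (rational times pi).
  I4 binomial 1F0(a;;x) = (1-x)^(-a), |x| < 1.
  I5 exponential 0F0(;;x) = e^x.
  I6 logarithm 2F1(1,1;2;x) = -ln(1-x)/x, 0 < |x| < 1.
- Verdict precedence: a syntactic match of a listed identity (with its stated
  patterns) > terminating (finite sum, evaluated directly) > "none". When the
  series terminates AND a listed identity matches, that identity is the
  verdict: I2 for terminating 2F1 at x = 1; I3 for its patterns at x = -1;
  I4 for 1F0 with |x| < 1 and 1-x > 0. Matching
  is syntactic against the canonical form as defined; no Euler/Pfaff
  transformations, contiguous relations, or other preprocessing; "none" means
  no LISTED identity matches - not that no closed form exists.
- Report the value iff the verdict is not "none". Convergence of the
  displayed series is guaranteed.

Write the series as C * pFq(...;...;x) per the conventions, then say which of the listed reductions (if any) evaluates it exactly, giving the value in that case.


With C = \frac{11}{12}: the canonical form is 2F1(-5, 2; 8; -1). Verdict: the Kummer evaluation I3 applies (x = -1; c = 8 equals 1+a-b for upper {-5, 2}: listed pattern). Its exact value is \frac{77}{24}.

Key observation: x = -1 and the running product (C = 11/12) telescopes to a rising factorial.
Term ratio: r(k) = -1 * (k-5) (k+2) / [(k+8) (k+1)] - rational in k, leading ratio -1; with t_0 = \frac{11}{12}, classification follows.


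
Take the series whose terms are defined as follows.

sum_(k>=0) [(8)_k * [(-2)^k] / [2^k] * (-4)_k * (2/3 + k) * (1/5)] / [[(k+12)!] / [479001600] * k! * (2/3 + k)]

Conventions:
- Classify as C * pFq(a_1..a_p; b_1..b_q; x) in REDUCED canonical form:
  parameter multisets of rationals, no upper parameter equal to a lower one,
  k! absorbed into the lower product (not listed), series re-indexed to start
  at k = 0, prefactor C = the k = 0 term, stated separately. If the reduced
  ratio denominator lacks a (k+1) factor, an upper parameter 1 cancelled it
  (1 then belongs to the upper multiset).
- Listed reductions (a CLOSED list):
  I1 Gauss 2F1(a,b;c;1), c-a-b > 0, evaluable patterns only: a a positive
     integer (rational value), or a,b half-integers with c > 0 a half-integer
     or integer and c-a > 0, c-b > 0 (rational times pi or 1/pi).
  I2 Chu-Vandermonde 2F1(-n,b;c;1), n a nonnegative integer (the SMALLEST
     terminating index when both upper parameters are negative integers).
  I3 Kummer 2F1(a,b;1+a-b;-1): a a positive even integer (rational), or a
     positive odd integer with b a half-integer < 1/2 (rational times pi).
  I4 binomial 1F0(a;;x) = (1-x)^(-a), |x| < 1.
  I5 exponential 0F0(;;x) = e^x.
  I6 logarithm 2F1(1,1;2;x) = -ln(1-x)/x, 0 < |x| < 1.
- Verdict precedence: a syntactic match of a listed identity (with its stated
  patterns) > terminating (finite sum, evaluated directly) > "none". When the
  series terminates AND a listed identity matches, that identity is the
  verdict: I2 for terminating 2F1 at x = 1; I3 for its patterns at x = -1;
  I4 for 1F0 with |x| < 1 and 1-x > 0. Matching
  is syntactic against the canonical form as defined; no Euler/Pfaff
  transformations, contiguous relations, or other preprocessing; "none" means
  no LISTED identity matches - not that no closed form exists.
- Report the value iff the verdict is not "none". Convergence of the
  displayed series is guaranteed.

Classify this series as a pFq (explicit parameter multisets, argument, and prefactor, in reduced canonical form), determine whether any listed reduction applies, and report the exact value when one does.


Prefactor 1/5, argument -1: 2F1 with upper {-4, 8} over lower {13}. Verdict at x = -1: Kummer (I3) matches (x = -1; c = 13 equals 1+a-b for upper {-4, 8}: listed pattern). Value: 99/70.

Key observation: from the first term 1/5: the two k-th powers (prefactor 1/5) combine into one argument.
Ratio: r(k) = (-1) * (k-4) (k+8) / [(k+13) (k+1)] ; factor over Q: parameters, x = (-1), and C = 1/5.


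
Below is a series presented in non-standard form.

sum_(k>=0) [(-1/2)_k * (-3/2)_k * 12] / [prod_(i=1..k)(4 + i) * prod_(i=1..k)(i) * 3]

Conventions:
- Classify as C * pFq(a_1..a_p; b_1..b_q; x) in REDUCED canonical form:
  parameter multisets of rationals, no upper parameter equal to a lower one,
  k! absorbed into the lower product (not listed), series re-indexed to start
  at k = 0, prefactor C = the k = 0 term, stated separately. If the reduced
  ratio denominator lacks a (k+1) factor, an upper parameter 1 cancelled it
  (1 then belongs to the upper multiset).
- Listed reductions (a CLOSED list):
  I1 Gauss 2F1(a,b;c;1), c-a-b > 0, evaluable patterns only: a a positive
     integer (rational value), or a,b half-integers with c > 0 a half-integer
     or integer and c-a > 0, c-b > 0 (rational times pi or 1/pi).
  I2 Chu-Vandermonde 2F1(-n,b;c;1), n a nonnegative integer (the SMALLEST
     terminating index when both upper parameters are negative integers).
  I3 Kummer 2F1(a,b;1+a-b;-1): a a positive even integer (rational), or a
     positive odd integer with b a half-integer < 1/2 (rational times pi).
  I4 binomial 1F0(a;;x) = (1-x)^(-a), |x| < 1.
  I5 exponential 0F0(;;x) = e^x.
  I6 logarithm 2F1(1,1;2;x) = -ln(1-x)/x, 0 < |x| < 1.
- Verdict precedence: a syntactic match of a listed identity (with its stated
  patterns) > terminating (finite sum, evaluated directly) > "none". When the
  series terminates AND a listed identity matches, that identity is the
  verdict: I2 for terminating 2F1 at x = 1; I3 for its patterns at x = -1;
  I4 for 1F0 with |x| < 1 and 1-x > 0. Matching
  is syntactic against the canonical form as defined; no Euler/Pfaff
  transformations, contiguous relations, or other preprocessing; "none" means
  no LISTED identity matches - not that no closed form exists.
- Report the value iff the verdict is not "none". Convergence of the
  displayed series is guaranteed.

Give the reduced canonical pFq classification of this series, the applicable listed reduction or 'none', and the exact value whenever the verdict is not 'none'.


Reduced: x = 1, 2F1, upper = {-3/2, -1/2}, lower = {5}, C = 4. Verdict: Gauss's theorem I1 (half-integer case) matches (x = 1; upper {-3/2, -1/2} half-integers, c = 5 in the evaluable pattern). Exact value: (1048576/72765) / pi.

The tell: t_0 = 4 here, and the constant factors (C = 4, x = 1) combine into one prefactor.
Ratio: r(k) = 1 * (k-3/2) (k-1/2) / [(k+5) (k+1)] - poly over poly, x = 1 from leading terms; C = 4 at k = 0.


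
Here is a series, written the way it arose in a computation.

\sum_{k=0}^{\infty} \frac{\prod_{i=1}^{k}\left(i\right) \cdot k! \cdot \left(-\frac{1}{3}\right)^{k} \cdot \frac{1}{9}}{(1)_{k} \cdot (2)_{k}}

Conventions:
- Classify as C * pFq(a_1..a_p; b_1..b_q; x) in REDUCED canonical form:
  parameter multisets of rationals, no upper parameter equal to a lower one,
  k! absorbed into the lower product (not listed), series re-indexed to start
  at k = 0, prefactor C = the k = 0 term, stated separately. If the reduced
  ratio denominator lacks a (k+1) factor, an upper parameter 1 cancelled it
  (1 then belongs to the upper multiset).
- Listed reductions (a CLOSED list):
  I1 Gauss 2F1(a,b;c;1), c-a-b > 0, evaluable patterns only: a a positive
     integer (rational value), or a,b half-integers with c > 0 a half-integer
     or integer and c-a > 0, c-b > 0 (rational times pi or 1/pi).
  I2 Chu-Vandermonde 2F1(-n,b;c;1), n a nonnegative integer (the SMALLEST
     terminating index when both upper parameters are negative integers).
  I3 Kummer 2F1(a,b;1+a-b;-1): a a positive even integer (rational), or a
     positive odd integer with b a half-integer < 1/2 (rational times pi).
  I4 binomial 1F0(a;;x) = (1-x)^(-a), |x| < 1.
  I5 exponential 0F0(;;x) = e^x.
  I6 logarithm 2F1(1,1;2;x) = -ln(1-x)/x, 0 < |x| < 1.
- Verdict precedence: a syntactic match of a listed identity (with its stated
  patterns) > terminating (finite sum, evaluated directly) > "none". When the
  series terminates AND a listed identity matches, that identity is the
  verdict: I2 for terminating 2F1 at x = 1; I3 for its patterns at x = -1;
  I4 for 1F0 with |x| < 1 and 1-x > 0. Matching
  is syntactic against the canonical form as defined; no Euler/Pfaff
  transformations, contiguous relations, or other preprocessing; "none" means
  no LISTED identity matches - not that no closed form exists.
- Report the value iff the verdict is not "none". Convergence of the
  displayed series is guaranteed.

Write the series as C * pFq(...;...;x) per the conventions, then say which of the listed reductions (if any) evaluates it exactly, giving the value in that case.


Reduced: x = -\frac{1}{3}, 2F1, upper = {1, 1}, lower = {2}, C = \frac{1}{9}. Verdict: this is the I6 logarithm reduction (the logarithm: parameters (1,1;2), x = -\frac{1}{3}). Value: \frac{1}{3} \cdot \ln\left(\frac{4}{3}\right).

The tell: t_0 being \frac{1}{9}, the factorial ratio (C = 1/9, x = -1/3) (k+a-1)!/(a-1)! is a rising factorial (a)_k.
Ratio: r(k) = -\frac{1}{3} * (k+1) (k+1) / [(k+2) (k+1)] - rational in k, leading ratio -\frac{1}{3}; with t_0 = \frac{1}{9}, classification follows.


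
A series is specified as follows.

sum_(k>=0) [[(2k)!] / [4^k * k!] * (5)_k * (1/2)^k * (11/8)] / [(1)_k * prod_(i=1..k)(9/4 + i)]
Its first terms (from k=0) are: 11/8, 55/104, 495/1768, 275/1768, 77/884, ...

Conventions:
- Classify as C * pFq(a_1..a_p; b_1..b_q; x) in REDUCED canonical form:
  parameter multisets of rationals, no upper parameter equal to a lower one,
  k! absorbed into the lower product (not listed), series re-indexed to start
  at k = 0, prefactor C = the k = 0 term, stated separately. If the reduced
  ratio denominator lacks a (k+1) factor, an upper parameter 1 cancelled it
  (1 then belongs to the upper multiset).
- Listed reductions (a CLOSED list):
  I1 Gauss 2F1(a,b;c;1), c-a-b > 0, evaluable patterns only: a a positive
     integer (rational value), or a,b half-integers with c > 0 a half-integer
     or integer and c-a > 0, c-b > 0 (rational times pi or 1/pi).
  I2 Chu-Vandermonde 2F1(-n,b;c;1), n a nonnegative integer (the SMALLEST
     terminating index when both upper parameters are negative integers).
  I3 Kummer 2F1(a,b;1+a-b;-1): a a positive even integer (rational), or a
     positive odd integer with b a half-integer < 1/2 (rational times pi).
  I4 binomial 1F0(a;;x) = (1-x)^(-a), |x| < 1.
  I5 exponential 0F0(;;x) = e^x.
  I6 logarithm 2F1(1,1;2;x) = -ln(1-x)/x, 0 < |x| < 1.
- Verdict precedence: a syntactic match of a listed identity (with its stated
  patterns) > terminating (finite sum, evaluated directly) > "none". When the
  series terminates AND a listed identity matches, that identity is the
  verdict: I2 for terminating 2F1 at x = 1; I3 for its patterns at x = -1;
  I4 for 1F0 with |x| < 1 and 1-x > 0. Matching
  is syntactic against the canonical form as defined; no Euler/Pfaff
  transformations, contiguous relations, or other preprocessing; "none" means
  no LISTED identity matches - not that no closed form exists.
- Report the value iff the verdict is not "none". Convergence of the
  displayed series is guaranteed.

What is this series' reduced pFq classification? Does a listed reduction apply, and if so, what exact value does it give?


Classification (C = 11/8): 2F1 with upper {1/2, 5}, lower {13/4}, argument x = 1/2. Verdict: none - this 2F1 at x = 1/2 matches no listed pattern, and upper {1/2, 5} holds no stopper.

Key observation: with t_0 = 11/8, the (2k)!/(4^k k!) block (C = 11/8, x = 1/2) is the Pochhammer (1/2)_k.
Consecutive-term ratio: r(k) = (1/2) * (k+1/2) (k+5) / [(k+13/4) (k+1)] - rational in k. x = (1/2); t_0 = 11/8; negate the roots.


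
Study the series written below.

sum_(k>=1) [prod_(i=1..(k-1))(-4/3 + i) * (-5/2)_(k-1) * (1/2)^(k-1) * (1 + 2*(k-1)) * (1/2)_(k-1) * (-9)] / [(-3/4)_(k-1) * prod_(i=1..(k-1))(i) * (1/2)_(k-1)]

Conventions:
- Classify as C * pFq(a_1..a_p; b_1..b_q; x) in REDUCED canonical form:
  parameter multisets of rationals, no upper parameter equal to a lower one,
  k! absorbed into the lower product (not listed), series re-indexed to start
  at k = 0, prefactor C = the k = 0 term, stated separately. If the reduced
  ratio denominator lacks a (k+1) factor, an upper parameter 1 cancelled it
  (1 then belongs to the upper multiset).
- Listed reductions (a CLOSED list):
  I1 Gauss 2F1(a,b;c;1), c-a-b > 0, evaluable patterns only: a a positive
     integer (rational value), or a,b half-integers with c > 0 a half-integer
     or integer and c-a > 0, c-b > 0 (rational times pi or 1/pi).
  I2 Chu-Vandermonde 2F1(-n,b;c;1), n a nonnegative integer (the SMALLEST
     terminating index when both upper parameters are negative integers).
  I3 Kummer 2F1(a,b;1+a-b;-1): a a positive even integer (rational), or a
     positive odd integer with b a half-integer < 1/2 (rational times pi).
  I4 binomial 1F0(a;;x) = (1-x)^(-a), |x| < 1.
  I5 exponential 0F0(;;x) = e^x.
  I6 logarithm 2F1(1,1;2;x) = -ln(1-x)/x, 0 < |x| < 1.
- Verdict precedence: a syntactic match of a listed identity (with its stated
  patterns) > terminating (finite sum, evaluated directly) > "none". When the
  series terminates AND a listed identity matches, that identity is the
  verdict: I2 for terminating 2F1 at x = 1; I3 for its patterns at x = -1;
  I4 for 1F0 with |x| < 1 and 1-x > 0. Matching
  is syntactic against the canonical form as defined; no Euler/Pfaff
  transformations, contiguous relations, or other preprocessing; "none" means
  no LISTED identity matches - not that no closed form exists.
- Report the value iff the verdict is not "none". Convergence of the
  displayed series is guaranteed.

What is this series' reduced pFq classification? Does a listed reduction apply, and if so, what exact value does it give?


Key step: with t_0 = -9, the running product (C = -9, x = 1/2) telescopes to a rising factorial.
Adjacent-term ratio: r(k) = (1/2) * (k-5/2) (k-1/3) (k+3/2) / [(k-3/4) (k+1/2) (k+1)] - rational in k. x = (1/2); t_0 = -9; negate the roots.

x = 1/2 here; the reduced form reads 3F2, upper {-5/2, -1/3, 3/2}, lower {-3/4, 1/2}, C = -9. Verdict: none. No listed pattern accepts 3F2(-5/2, -1/3, 3/2; -3/4, 1/2; 1/2).


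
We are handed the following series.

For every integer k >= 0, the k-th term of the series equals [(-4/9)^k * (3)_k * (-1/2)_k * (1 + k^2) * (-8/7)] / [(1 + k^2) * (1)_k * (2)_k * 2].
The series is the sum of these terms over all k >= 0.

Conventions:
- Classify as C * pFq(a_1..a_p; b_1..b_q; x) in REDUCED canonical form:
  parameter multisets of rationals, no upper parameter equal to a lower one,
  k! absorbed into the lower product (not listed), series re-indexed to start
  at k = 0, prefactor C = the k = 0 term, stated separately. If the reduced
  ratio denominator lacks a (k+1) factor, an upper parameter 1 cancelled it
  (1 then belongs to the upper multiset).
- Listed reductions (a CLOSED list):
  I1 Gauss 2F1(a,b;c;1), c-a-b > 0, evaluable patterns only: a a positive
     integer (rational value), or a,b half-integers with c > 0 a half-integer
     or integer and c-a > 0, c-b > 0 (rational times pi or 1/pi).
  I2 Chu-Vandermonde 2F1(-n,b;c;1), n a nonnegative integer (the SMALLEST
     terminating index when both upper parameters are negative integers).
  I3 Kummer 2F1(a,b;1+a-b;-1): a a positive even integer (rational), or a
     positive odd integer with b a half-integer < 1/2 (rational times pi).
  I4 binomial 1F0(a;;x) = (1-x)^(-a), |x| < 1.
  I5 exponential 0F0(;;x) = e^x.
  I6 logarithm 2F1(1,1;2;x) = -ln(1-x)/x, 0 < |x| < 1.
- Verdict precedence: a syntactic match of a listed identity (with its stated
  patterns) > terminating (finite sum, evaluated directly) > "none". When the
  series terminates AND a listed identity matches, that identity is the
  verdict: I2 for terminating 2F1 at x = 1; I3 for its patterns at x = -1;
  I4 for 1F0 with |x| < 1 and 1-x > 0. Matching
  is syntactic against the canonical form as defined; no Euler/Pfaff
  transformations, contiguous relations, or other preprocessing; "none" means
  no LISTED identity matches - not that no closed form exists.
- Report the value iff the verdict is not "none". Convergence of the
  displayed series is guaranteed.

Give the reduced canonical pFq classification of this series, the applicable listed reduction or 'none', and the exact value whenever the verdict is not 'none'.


With C = -4/7: the canonical form is 2F1(-1/2, 3; 2; -4/9). Verdict: none here - no I1-I6 shape fits x = -4/9 with lower {2}.

Key observation: t_0 = -4/7 here, and the constant factors (C = -4/7, x = -4/9) combine into one prefactor.
Ratio: r(k) = (-4/9) * (k-1/2) (k+3) / [(k+2) (k+1)] ; factor over Q: parameters, x = (-4/9), and C = -4/7.


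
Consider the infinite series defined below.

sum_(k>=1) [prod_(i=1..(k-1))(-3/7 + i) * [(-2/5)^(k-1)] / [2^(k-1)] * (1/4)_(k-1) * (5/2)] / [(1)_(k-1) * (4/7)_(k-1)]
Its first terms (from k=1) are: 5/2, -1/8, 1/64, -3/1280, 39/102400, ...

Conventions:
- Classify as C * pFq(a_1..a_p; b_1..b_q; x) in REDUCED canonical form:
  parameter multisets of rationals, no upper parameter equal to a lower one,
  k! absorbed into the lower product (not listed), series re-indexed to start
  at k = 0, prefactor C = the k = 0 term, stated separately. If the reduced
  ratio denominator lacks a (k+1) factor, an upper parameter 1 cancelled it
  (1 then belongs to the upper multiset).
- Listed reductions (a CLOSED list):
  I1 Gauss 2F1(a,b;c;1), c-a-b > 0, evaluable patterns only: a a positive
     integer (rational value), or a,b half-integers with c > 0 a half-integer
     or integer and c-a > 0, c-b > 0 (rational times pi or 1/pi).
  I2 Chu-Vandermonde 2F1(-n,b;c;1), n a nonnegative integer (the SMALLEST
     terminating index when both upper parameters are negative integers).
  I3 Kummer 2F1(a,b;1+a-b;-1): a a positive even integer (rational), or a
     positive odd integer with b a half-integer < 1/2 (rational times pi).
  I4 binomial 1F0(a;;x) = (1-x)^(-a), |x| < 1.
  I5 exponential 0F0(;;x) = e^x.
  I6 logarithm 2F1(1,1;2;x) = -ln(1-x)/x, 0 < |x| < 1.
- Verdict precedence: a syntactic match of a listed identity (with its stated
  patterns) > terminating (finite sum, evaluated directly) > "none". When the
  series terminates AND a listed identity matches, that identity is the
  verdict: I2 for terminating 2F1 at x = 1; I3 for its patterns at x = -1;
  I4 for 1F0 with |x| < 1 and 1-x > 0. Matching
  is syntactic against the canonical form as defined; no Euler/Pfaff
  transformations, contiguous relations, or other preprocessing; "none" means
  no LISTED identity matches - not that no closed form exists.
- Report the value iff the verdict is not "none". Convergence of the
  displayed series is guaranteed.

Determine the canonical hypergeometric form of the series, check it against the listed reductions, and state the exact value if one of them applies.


Reduced: x = -1/5, 1F0, upper = {1/4}, lower = {-}, C = 5/2. Verdict: this is the I4 binomial reduction (the 1F0 binomial series: exponent -1/4, x = -1/5). Its exact value is (5/2) * (6/5)^(-1/4).

First insight: with t_0 = 5/2, the parameter 4/7 appears in both the upper and lower lists and cancels.
Adjacent-term ratio: r(k) = (-1/5) * (k+1/4) / [(k+1)] - rational in k. x = (-1/5); t_0 = 5/2; negate the roots.


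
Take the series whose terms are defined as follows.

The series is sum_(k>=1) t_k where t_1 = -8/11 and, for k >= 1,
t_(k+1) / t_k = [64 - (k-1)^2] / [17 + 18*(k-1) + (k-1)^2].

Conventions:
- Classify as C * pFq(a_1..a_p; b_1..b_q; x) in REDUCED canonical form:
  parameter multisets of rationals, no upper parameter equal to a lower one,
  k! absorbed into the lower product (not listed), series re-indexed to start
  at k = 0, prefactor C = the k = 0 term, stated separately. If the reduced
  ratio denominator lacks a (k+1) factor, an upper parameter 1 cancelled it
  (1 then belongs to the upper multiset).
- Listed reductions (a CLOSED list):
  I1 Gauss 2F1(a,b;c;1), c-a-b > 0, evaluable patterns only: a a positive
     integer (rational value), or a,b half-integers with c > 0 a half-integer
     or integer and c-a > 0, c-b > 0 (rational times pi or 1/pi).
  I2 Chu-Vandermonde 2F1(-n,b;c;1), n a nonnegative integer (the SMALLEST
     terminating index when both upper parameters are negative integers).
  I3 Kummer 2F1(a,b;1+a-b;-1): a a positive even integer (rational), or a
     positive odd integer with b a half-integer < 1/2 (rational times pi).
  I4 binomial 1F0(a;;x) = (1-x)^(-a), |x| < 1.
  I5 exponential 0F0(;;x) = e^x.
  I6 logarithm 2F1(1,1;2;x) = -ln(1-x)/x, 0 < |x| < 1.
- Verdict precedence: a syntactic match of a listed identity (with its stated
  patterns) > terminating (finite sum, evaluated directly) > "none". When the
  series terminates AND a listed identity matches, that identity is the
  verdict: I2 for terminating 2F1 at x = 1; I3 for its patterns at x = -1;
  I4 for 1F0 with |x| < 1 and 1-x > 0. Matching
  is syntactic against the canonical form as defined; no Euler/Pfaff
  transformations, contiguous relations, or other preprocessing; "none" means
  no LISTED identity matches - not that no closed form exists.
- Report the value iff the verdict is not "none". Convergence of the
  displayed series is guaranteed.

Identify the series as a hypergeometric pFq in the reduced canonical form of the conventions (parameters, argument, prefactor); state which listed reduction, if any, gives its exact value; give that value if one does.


At argument -1: a 2F1 with upper {-8, 8}, lower {17}, scaled by C = -8/11. Verdict (x = -1): Kummer (I3) applies (x = -1; c = 17 equals 1+a-b for upper {-8, 8}: listed pattern). Hence: -208/11.

First insight: from the first term -8/11: the expanded ratio factors over Q; prefactor -8/11, roots give parameters.
Adjacent-term ratio: r(k) = (-1) * (k-8) (k+8) / [(k+17) (k+1)] - poly over poly, x = (-1) from leading terms; C = -8/11 at k = 0.


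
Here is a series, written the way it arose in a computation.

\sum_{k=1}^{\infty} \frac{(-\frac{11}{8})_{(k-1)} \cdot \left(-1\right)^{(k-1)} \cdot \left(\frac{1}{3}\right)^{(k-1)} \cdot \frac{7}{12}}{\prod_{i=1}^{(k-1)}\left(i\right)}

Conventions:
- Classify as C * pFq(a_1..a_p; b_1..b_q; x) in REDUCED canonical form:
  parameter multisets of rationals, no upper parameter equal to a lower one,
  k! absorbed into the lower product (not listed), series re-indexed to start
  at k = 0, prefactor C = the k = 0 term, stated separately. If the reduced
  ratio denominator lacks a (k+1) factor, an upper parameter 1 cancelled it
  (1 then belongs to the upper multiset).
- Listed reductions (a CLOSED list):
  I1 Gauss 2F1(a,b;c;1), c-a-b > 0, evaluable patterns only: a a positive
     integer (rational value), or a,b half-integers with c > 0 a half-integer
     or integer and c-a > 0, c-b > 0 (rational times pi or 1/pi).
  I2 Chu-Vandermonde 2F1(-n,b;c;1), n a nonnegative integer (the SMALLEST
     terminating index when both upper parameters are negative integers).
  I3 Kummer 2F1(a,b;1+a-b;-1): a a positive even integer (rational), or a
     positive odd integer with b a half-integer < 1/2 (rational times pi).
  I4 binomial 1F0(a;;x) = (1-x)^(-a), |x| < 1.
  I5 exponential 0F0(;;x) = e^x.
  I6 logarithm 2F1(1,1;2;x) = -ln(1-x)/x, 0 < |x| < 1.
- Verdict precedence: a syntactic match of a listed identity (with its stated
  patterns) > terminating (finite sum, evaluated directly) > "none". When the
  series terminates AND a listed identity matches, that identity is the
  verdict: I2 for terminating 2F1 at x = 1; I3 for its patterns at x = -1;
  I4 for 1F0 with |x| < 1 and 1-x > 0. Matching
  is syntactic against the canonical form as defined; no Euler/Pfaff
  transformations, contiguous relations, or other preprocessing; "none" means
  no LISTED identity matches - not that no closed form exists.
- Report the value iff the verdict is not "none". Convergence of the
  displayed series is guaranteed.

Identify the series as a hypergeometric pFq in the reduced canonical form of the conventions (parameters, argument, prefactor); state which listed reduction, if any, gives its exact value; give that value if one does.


x = -\frac{1}{3} here; the reduced form reads 1F0, upper {-\frac{11}{8}}, lower {-}, C = \frac{7}{12}. Verdict (x = -\frac{1}{3}): the I4 binomial reduction applies (the 1F0 binomial series: exponent 11/8, x = -\frac{1}{3}). Exact value: \frac{7}{12} \cdot \left(\frac{4}{3}\right)^{\frac{11}{8}}.

First insight: t_0 being \frac{7}{12}, the product of the first k integers (prefactor 7/12) is k!.
Ratio: r(k) = -\frac{1}{3} * (k-\frac{11}{8}) / [(k+1)] - rational in k. x = -\frac{1}{3}; t_0 = \frac{7}{12}; negate the roots.


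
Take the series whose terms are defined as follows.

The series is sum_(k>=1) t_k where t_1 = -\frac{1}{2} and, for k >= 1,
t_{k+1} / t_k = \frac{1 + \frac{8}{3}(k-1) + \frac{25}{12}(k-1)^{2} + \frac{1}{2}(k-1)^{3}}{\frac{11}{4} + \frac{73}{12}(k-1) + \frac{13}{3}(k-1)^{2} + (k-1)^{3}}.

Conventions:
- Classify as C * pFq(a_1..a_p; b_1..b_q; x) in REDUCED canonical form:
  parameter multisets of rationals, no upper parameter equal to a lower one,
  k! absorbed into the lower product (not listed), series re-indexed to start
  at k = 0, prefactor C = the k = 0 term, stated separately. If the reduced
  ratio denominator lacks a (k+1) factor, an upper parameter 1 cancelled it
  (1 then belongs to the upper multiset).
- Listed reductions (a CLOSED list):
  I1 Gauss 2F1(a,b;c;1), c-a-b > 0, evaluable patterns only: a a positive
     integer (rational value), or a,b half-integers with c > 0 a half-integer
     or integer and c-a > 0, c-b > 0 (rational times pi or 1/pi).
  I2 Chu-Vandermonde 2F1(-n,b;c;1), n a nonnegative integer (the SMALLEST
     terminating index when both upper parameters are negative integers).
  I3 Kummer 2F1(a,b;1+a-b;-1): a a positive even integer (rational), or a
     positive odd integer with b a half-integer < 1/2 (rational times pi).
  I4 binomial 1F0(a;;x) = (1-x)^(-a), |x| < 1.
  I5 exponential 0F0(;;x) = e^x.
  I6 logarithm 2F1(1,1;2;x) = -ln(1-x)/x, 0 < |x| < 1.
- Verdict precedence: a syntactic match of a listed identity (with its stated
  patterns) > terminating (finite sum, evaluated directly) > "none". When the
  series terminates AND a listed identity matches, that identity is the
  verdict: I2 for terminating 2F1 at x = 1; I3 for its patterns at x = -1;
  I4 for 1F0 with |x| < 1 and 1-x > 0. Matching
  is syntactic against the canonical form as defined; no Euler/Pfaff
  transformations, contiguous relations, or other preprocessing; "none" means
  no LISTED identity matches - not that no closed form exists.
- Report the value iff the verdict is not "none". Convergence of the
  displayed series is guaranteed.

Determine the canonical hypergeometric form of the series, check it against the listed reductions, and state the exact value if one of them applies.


The tell: with t_0 = -\frac{1}{2}, cancel k + 3/2 from the displayed ratio first; then C = -1/2, x = 1/2.
Ratio: r(k) = \frac{1}{2} * (k+\frac{2}{3}) (k+2) / [(k+\frac{11}{6}) (k+1)] - rational in k, leading ratio \frac{1}{2}; with t_0 = -\frac{1}{2}, classification follows.

Reduced: x = \frac{1}{2}, 2F1, upper = {\frac{2}{3}, 2}, lower = {\frac{11}{6}}, C = -\frac{1}{2}. Verdict: none. Every listed pattern misses the 2F1 form at \frac{1}{2}, upper {\frac{2}{3}, 2}.


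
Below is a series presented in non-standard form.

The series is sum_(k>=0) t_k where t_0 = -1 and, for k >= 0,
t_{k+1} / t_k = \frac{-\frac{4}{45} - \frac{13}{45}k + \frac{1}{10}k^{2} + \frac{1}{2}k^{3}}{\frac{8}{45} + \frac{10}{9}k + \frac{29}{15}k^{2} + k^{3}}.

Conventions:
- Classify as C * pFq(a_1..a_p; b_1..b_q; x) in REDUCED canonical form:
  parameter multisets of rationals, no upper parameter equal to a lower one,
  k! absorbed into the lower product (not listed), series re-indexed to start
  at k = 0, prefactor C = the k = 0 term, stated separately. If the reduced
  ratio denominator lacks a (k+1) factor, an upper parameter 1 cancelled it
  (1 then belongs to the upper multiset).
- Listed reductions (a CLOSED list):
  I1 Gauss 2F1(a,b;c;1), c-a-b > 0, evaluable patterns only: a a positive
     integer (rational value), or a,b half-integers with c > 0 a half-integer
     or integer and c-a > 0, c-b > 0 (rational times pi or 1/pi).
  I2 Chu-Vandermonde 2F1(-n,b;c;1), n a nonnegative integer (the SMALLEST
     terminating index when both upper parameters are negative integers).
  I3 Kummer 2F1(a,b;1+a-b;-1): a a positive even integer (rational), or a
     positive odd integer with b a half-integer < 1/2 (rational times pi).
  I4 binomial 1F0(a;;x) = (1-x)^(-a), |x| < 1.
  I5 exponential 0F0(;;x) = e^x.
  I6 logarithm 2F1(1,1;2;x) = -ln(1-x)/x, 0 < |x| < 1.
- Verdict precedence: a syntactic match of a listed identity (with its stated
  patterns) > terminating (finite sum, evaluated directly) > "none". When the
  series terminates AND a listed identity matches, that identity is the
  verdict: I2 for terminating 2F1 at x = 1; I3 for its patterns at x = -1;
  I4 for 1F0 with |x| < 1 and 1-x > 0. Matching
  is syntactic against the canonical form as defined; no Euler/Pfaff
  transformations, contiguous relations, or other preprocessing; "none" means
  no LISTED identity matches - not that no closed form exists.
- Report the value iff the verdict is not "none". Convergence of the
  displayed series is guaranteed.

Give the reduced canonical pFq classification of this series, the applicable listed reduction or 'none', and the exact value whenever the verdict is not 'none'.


With C = -1: the canonical form is 2F1(-\frac{4}{5}, \frac{1}{3}; \frac{4}{15}; \frac{1}{2}). Verdict: none - at argument \frac{1}{2} the multisets {-\frac{4}{5}, \frac{1}{3}} ; {\frac{4}{15}} match no listed identity.

Key step: t_0 = -1 here, and cancel k + 2/3 from the displayed ratio first; then C = -1, x = 1/2.
Term ratio: r(k) = \frac{1}{2} * (k-\frac{4}{5}) (k+\frac{1}{3}) / [(k+\frac{4}{15}) (k+1)] - rational in k, leading ratio \frac{1}{2}; with t_0 = -1, classification follows.
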